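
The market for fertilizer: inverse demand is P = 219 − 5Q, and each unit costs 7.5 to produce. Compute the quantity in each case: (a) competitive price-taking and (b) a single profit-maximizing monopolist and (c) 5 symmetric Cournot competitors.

Competition: Q = 42.3; Monopoly: Q = 21.15; Cournot: Q = 35.25

Competitive firms price at marginal cost: P = 7.5, giving Q = 42.3.
A monopolist chooses Q where MR = MC. MR = 219 − 10Q; setting this equal to 7.5 gives Q = 21.15 and P = 113.25.
With 5 symmetric Cournot firms, each firm's FOC gives 219 − 30q = 7.5, so q = 7.05, Q = 5·7.05 = 35.25, and P = 42.75.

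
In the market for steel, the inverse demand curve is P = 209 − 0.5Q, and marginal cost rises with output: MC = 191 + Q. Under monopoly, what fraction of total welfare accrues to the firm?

PS/TS = 0.8

Monopoly sets MR = MC: 209 − Q = 191 + Q ⇒ Q = 9, P = 209 − 0.5·9 = 204.5.
CS = ½·(209 − 204.5)·9 = 20.25.
PS = P·Q − VC(Q) = 204.5·9 − (191·9 + ½·1·9²) = 81.
Share captured = PS/TS = 81/101.25 = 0.8.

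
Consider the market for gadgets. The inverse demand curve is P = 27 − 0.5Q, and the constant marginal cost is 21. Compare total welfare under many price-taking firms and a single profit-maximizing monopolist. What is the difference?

Competitive firms price at marginal cost: P = 21, giving Q = 12.
CS = ½·(27 − 21)·12 = 36; PS = (21 − 21)·12 = 0; TS = 36.
A monopolist chooses Q where MR = MC. MR = 27 − Q; setting this equal to 21 gives Q = 6 and P = 24.
CS = ½·(27 − 24)·6 = 9; PS = (24 − 21)·6 = 18; TS = 27.
Change in total welfare: 27 − 36 = −9.

Total welfare falls by 9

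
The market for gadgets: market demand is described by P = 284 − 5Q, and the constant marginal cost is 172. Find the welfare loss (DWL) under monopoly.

DWL = 313.6

Perfect competition: P = MC = 172, so 284 − 5Q = 172 and Q = 22.4.
A monopolist chooses Q where MR = MC. MR = 284 − 10Q; setting this equal to 172 gives Q = 11.2 and P = 228.
DWL is the triangle between Q = 11.2 and Q = 22.4: ½·(22.4 − 11.2)·(228 − 172) = 313.6.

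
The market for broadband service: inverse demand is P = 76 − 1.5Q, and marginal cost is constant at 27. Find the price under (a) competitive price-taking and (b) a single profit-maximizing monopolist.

Competitive firms price at marginal cost: P = 27, giving Q = 98/3.
The monopolist equates marginal revenue to marginal cost: 76 − 3Q = 27, so Q = 49/3. From demand, P = 51.5.

Competition: P = 27; Monopoly: P = 51.5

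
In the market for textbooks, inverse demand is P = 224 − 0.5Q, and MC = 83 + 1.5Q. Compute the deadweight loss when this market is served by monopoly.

Under competition P = MC: 224 − 0.5Q = 83 + 1.5Q ⇒ Q = 70.5, P = 188.75.
A monopolist chooses Q where MR = MC. MR = 224 − Q; setting this equal to 83 + 1.5Q gives Q = 56.4 and P = 195.8.
CS = ½·(224 − 188.75)·70.5 = 19881/16; PS = (188.75·70.5 − 83·70.5 − ½·1.5·70.5²) = 59643/16; TS = 4970.25.
CS = ½·(224 − 195.8)·56.4 = 795.24; PS = (195.8·56.4 − 83·56.4 − ½·1.5·56.4²) = 3976.2; TS = 4771.44.
DWL = 4970.25 − 4771.44 = 198.81.

DWL = 198.81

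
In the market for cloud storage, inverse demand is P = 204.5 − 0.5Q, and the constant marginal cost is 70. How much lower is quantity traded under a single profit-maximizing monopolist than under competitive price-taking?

Under competition P = MC = 70, so Q = (204.5 − 70)/0.5 = 269.
The monopolist equates marginal revenue to marginal cost: 204.5 − Q = 70, so Q = 134.5. From demand, P = 137.25.
Change in quantity traded: 134.5 − 269 = −134.5.

Q falls by 134.5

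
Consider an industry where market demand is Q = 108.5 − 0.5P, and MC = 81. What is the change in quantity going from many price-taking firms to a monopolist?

Inverting demand: P = 217 − 2Q.
Under competition P = MC = 81, so Q = (217 − 81)/2 = 68.
The monopolist equates marginal revenue to marginal cost: 217 − 4Q = 81, so Q = 34. From demand, P = 149.
Change in quantity: 34 − 68 = −34.

Q falls by 34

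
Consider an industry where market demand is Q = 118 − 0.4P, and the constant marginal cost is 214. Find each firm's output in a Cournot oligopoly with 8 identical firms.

Inverting demand: P = 295 − 2.5Q.
With 8 symmetric Cournot firms, each firm's FOC gives 295 − 22.5q = 214, so q = 3.6, Q = 8·3.6 = 28.8, and P = 223.

q_i = 3.6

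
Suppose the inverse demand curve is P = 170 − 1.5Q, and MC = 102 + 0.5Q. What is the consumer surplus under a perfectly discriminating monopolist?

Under first-degree price discrimination the firm charges each unit its demand price and produces up to where P = MC, i.e. Q = 34. Consumer surplus is zero; producer surplus equals total surplus.
CS = 0.

CS = 0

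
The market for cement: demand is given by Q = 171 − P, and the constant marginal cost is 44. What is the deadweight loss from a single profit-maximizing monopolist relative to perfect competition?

DWL = 2016.125

Inverting demand: P = 171 − Q.
Perfect competition: P = MC = 44, so 171 − Q = 44 and Q = 127.
The monopolist equates marginal revenue to marginal cost: 171 − 2Q = 44, so Q = 63.5. From demand, P = 107.5.
DWL is the triangle between Q = 63.5 and Q = 127: ½·(127 − 63.5)·(107.5 − 44) = 2016.125.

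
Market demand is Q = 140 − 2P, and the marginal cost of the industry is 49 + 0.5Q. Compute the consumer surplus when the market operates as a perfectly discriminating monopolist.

Inverting demand: P = 70 − 0.5Q.
With perfect price discrimination, output is the efficient level Q = 21 (where demand meets MC), but every buyer pays their willingness to pay: CS = 0 and PS = total surplus.
CS = 0.

CS = 0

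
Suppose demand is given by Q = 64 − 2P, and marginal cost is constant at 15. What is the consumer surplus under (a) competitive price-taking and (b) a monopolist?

Inverting demand: P = 32 − 0.5Q.
Perfect competition: P = MC = 15, so 32 − 0.5Q = 15 and Q = 34.
CS = ½·(32 − 15)·34 = 289.
Monopoly sets MR = MC: 32 − Q = 15 ⇒ Q = 17, P = 32 − 0.5·17 = 23.5.
CS = ½·(32 − 23.5)·17 = 72.25.

Competition: CS = 289; Monopoly: CS = 72.25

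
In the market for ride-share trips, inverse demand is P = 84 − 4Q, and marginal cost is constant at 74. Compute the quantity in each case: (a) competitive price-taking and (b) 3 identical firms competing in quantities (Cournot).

Perfect competition: P = MC = 74, so 84 − 4Q = 74 and Q = 2.5.
With 3 symmetric Cournot firms, each firm's FOC gives 84 − 16q = 74, so q = 0.625, Q = 3·0.625 = 1.875, and P = 76.5.

Competition: Q = 2.5; Cournot: Q = 1.875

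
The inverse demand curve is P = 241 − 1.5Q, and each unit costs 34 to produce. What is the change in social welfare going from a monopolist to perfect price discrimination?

TS rises by 3570.75

Monopoly sets MR = MC: 241 − 3Q = 34 ⇒ Q = 69, P = 241 − 1.5·69 = 137.5.
CS = ½·(241 − 137.5)·69 = 3570.75; PS = (137.5 − 34)·69 = 7141.5; TS = 10712.25.
A perfectly discriminating monopolist sells every unit with P(Q) ≥ MC(Q), so output equals the competitive quantity Q = 138. Each buyer pays their reservation price, so CS = 0 and the firm captures all surplus.
TS = 14283 (equal to competitive TS).
Change in social welfare: 14283 − 10712.25 = 3570.75.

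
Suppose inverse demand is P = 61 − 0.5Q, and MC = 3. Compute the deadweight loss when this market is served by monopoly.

Perfect competition: P = MC = 3, so 61 − 0.5Q = 3 and Q = 116.
The monopolist equates marginal revenue to marginal cost: 61 − Q = 3, so Q = 58. From demand, P = 32.
DWL is the triangle between Q = 58 and Q = 116: ½·(116 − 58)·(32 − 3) = 841.

DWL = 841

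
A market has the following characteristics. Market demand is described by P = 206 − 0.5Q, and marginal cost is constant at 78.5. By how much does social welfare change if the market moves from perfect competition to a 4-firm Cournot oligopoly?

Social welfare falls by 650.25

Under competition P = MC = 78.5, so Q = (206 − 78.5)/0.5 = 255.
CS = ½·(206 − 78.5)·255 = 16256.25; PS = (78.5 − 78.5)·255 = 0; TS = 16256.25.
Cournot with 4 identical firms: the symmetric best-response condition is 206 − 2.5q = 78.5. Each firm produces q = 51, total output Q = 204, price P = 104.
CS = ½·(206 − 104)·204 = 10404; PS = (104 − 78.5)·204 = 5202; TS = 15606.
Change in social welfare: 15606 − 16256.25 = −650.25.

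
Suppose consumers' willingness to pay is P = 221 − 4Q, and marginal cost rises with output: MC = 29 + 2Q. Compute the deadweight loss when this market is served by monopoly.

Under competition P = MC: 221 − 4Q = 29 + 2Q ⇒ Q = 32, P = 93.
Monopoly sets MR = MC: 221 − 8Q = 29 + 2Q ⇒ Q = 19.2, P = 221 − 4·19.2 = 144.2.
CS = ½·(221 − 93)·32 = 2048; PS = (93·32 − 29·32 − ½·2·32²) = 1024; TS = 3072.
CS = ½·(221 − 144.2)·19.2 = 737.28; PS = (144.2·19.2 − 29·19.2 − ½·2·19.2²) = 1843.2; TS = 2580.48.
DWL = 3072 − 2580.48 = 491.52.

DWL = 491.52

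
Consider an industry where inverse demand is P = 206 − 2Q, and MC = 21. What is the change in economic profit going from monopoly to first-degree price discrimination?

The monopolist equates marginal revenue to marginal cost: 206 − 4Q = 21, so Q = 46.25. From demand, P = 113.5.
Profit = (113.5 − 21)·46.25 = 4278.125.
A perfectly discriminating monopolist sells every unit with P(Q) ≥ MC(Q), so output equals the competitive quantity Q = 92.5. Each buyer pays their reservation price, so CS = 0 and the firm captures all surplus.
PS equals the full surplus area, 8556.25. Profit = 8556.25 = 8556.25.
Change in economic profit: 8556.25 − 4278.125 = 4278.125.

Economic profit rises by 4278.125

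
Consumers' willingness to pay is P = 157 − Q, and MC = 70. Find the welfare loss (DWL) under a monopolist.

DWL = 946.125

Competitive firms price at marginal cost: P = 70, giving Q = 87.
A monopolist chooses Q where MR = MC. MR = 157 − 2Q; setting this equal to 70 gives Q = 43.5 and P = 113.5.
DWL is the triangle between Q = 43.5 and Q = 87: ½·(87 − 43.5)·(113.5 − 70) = 946.125.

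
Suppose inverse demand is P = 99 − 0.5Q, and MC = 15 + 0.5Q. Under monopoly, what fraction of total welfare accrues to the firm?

PS/TS = 0.75

The monopolist equates marginal revenue to marginal cost: 99 − Q = 15 + 0.5Q, so Q = 56. From demand, P = 71.
CS = ½·(99 − 71)·56 = 784.
PS = P·Q − VC(Q) = 71·56 − (15·56 + ½·0.5·56²) = 2352.
Share captured = PS/TS = 2352/3136 = 0.75.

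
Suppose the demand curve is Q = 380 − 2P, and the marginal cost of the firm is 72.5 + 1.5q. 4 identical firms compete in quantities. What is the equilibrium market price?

Inverting demand: P = 190 − 0.5Q.
In a 4-firm Cournot equilibrium, symmetry and the first-order condition give q = (190 − 72.5)/(4) = 29.375. So Q = 117.5 and P = 131.25.

P = 131.25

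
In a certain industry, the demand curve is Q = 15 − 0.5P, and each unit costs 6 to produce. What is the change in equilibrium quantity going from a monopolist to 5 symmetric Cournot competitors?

Equilibrium quantity rises by 4

Inverting demand: P = 30 − 2Q.
The monopolist equates marginal revenue to marginal cost: 30 − 4Q = 6, so Q = 6. From demand, P = 18.
Cournot with 5 identical firms: the symmetric best-response condition is 30 − 12q = 6. Each firm produces q = 2, total output Q = 10, price P = 10.
Change in equilibrium quantity: 10 − 6 = 4.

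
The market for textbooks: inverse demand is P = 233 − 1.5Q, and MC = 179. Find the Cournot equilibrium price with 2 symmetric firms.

P = 197

In a 2-firm Cournot equilibrium, symmetry and the first-order condition give q = (233 − 179)/(4.5) = 12. So Q = 24 and P = 197.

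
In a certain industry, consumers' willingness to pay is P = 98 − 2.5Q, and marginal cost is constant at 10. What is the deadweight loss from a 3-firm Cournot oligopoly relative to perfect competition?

DWL = 96.8

Under competition P = MC = 10, so Q = (98 − 10)/2.5 = 35.2.
With 3 symmetric Cournot firms, each firm's FOC gives 98 − 10q = 10, so q = 8.8, Q = 3·8.8 = 26.4, and P = 32.
DWL is the triangle between Q = 26.4 and Q = 35.2: ½·(35.2 − 26.4)·(32 − 10) = 96.8.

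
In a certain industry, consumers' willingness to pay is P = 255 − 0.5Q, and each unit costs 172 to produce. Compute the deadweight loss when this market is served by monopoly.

DWL = 1722.25

Under competition P = MC = 172, so Q = (255 − 172)/0.5 = 166.
A monopolist chooses Q where MR = MC. MR = 255 − Q; setting this equal to 172 gives Q = 83 and P = 213.5.
DWL is the triangle between Q = 83 and Q = 166: ½·(166 − 83)·(213.5 − 172) = 1722.25.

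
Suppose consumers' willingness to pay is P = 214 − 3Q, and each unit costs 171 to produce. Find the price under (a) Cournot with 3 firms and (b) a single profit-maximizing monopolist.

Cournot: P = 181.75; Monopoly: P = 192.5

With 3 symmetric Cournot firms, each firm's FOC gives 214 − 12q = 171, so q = 43/12, Q = 3·43/12 = 10.75, and P = 181.75.
A monopolist chooses Q where MR = MC. MR = 214 − 6Q; setting this equal to 171 gives Q = 43/6 and P = 192.5.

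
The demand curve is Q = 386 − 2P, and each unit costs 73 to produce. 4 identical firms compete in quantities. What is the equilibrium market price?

Inverting demand: P = 193 − 0.5Q.
Cournot with 4 identical firms: the symmetric best-response condition is 193 − 2.5q = 73. Each firm produces q = 48, total output Q = 192, price P = 97.

P = 97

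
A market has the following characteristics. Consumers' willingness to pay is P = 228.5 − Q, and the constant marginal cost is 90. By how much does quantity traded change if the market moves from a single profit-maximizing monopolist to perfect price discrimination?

Quantity traded rises by 69.25

A monopolist chooses Q where MR = MC. MR = 228.5 − 2Q; setting this equal to 90 gives Q = 69.25 and P = 159.25.
A perfectly discriminating monopolist sells every unit with P(Q) ≥ MC(Q), so output equals the competitive quantity Q = 138.5. Each buyer pays their reservation price, so CS = 0 and the firm captures all surplus.
Change in quantity traded: 138.5 − 69.25 = 69.25.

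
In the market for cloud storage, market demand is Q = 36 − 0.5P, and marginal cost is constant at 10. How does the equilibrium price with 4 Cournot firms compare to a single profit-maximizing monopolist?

Inverting demand: P = 72 − 2Q.
In a 4-firm Cournot equilibrium, symmetry and the first-order condition give q = (72 − 10)/(10) = 6.2. So Q = 24.8 and P = 22.4.
The monopolist equates marginal revenue to marginal cost: 72 − 4Q = 10, so Q = 15.5. From demand, P = 41.

Cournot: P = 22.4; Monopoly: P = 41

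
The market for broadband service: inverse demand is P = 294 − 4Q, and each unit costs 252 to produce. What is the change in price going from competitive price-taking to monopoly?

Competitive firms price at marginal cost: P = 252, giving Q = 10.5.
The monopolist equates marginal revenue to marginal cost: 294 − 8Q = 252, so Q = 5.25. From demand, P = 273.
Change in price: 273 − 252 = 21.

Price rises by 21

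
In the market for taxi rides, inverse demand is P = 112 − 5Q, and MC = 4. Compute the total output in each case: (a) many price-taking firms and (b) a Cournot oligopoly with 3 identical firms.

Competition: Q = 21.6; Cournot: Q = 16.2

Perfect competition: P = MC = 4, so 112 − 5Q = 4 and Q = 21.6.
With 3 symmetric Cournot firms, each firm's FOC gives 112 − 20q = 4, so q = 5.4, Q = 3·5.4 = 16.2, and P = 31.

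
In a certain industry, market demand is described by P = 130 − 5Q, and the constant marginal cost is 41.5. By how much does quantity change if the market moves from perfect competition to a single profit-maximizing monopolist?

Quantity falls by 8.85

Competitive firms price at marginal cost: P = 41.5, giving Q = 17.7.
The monopolist equates marginal revenue to marginal cost: 130 − 10Q = 41.5, so Q = 8.85. From demand, P = 85.75.
Change in quantity: 8.85 − 17.7 = −8.85.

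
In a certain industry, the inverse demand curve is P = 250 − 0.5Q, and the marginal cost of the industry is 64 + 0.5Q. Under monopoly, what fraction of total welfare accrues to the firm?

PS/TS = 0.75

Monopoly sets MR = MC: 250 − Q = 64 + 0.5Q ⇒ Q = 124, P = 250 − 0.5·124 = 188.
CS = ½·(250 − 188)·124 = 3844.
PS = P·Q − VC(Q) = 188·124 − (64·124 + ½·0.5·124²) = 11532.
Share captured = PS/TS = 11532/15376 = 0.75.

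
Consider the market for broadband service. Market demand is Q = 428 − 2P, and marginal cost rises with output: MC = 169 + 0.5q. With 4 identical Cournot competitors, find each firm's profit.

Inverting demand: P = 214 − 0.5Q.
With 4 symmetric Cournot firms, each firm's FOC gives 214 − 2.5q = 169 + 0.5q, so q = 15, Q = 4·15 = 60, and P = 184.
Each firm's profit = 184·15 − (169·15 + ½·0.5·15²) = 168.75.

π_i = 168.75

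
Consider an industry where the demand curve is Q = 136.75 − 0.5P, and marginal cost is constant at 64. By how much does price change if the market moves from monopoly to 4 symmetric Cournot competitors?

Inverting demand: P = 273.5 − 2Q.
A monopolist chooses Q where MR = MC. MR = 273.5 − 4Q; setting this equal to 64 gives Q = 52.375 and P = 168.75.
With 4 symmetric Cournot firms, each firm's FOC gives 273.5 − 10q = 64, so q = 20.95, Q = 4·20.95 = 83.8, and P = 105.9.
Change in price: 105.9 − 168.75 = −62.85.

P falls by 62.85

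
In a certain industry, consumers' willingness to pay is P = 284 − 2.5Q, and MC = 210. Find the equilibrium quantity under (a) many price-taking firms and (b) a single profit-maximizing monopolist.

Perfect competition: P = MC = 210, so 284 − 2.5Q = 210 and Q = 29.6.
The monopolist equates marginal revenue to marginal cost: 284 − 5Q = 210, so Q = 14.8. From demand, P = 247.

Competition: Q = 29.6; Monopoly: Q = 14.8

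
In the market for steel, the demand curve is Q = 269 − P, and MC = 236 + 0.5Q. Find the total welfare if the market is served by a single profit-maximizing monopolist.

TS = 304.92

Inverting demand: P = 269 − Q.
The monopolist equates marginal revenue to marginal cost: 269 − 2Q = 236 + 0.5Q, so Q = 13.2. From demand, P = 255.8.
CS = ½·(269 − 255.8)·13.2 = 87.12; PS = (255.8·13.2 − 236·13.2 − ½·0.5·13.2²) = 217.8; TS = 304.92.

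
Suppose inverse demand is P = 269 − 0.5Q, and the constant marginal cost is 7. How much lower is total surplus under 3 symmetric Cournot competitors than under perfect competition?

Total surplus falls by 4290.25

Under competition P = MC = 7, so Q = (269 − 7)/0.5 = 524.
CS = ½·(269 − 7)·524 = 68644; PS = (7 − 7)·524 = 0; TS = 68644.
Cournot with 3 identical firms: the symmetric best-response condition is 269 − 2q = 7. Each firm produces q = 131, total output Q = 393, price P = 72.5.
CS = ½·(269 − 72.5)·393 = 38612.25; PS = (72.5 − 7)·393 = 25741.5; TS = 64353.75.
Change in total surplus: 64353.75 − 68644 = −4290.25.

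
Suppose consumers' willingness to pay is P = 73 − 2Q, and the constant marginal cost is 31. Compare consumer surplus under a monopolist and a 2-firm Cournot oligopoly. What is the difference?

The monopolist equates marginal revenue to marginal cost: 73 − 4Q = 31, so Q = 10.5. From demand, P = 52.
CS = ½·(73 − 52)·10.5 = 110.25.
In a 2-firm Cournot equilibrium, symmetry and the first-order condition give q = (73 − 31)/(6) = 7. So Q = 14 and P = 45.
CS = ½·(73 − 45)·14 = 196.
Change in consumer surplus: 196 − 110.25 = 85.75.

CS rises by 85.75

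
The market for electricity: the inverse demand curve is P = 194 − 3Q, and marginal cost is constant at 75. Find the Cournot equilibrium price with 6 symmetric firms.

P = 92

With 6 symmetric Cournot firms, each firm's FOC gives 194 − 21q = 75, so q = 17/3, Q = 6·17/3 = 34, and P = 92.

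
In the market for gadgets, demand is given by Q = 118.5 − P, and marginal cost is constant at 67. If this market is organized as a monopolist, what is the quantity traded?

Inverting demand: P = 118.5 − Q.
A monopolist chooses Q where MR = MC. MR = 118.5 − 2Q; setting this equal to 67 gives Q = 25.75 and P = 92.75.

Q = 25.75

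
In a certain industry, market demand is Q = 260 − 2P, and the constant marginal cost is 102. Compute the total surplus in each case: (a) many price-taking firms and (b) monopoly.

Inverting demand: P = 130 − 0.5Q.
Competitive firms price at marginal cost: P = 102, giving Q = 56.
CS = ½·(130 − 102)·56 = 784; PS = (102 − 102)·56 = 0; TS = 784.
A monopolist chooses Q where MR = MC. MR = 130 − Q; setting this equal to 102 gives Q = 28 and P = 116.
CS = ½·(130 − 116)·28 = 196; PS = (116 − 102)·28 = 392; TS = 588.

Competition: TS = 784; Monopoly: TS = 588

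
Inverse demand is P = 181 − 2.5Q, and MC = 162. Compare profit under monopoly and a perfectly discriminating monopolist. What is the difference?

A monopolist chooses Q where MR = MC. MR = 181 − 5Q; setting this equal to 162 gives Q = 3.8 and P = 171.5.
Profit = (171.5 − 162)·3.8 = 36.1.
A perfectly discriminating monopolist sells every unit with P(Q) ≥ MC(Q), so output equals the competitive quantity Q = 7.6. Each buyer pays their reservation price, so CS = 0 and the firm captures all surplus.
PS equals the full surplus area, 72.2. Profit = 72.2 = 72.2.
Change in profit: 72.2 − 36.1 = 36.1.

π rises by 36.1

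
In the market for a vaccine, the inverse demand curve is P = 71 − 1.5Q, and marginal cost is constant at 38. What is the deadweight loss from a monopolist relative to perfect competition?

Perfect competition: P = MC = 38, so 71 − 1.5Q = 38 and Q = 22.
Monopoly sets MR = MC: 71 − 3Q = 38 ⇒ Q = 11, P = 71 − 1.5·11 = 54.5.
DWL is the triangle between Q = 11 and Q = 22: ½·(22 − 11)·(54.5 − 38) = 90.75.

DWL = 90.75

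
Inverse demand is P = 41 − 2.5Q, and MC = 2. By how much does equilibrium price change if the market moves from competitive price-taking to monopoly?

Under competition P = MC = 2, so Q = (41 − 2)/2.5 = 15.6.
The monopolist equates marginal revenue to marginal cost: 41 − 5Q = 2, so Q = 7.8. From demand, P = 21.5.
Change in equilibrium price: 21.5 − 2 = 19.5.

Equilibrium price rises by 19.5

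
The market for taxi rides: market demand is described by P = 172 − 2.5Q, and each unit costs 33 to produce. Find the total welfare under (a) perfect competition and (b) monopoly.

Under competition P = MC = 33, so Q = (172 − 33)/2.5 = 55.6.
CS = ½·(172 − 33)·55.6 = 3864.2; PS = (33 − 33)·55.6 = 0; TS = 3864.2.
Monopoly sets MR = MC: 172 − 5Q = 33 ⇒ Q = 27.8, P = 172 − 2.5·27.8 = 102.5.
CS = ½·(172 − 102.5)·27.8 = 966.05; PS = (102.5 − 33)·27.8 = 1932.1; TS = 2898.15.

Competition: TS = 3864.2; Monopoly: TS = 2898.15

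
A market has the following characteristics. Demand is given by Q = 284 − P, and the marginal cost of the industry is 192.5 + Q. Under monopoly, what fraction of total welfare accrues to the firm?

Inverting demand: P = 284 − Q.
The monopolist equates marginal revenue to marginal cost: 284 − 2Q = 192.5 + Q, so Q = 30.5. From demand, P = 253.5.
CS = ½·(284 − 253.5)·30.5 = 465.125.
PS = P·Q − VC(Q) = 253.5·30.5 − (192.5·30.5 + ½·1·30.5²) = 1395.375.
Share captured = PS/TS = 1395.375/1860.5 = 0.75.

PS/TS = 0.75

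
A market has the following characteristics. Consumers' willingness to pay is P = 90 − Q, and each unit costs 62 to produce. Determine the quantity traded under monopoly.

Q = 14

A monopolist chooses Q where MR = MC. MR = 90 − 2Q; setting this equal to 62 gives Q = 14 and P = 76.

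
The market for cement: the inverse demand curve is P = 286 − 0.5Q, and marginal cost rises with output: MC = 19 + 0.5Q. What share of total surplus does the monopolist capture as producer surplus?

PS/TS = 0.75

Monopoly sets MR = MC: 286 − Q = 19 + 0.5Q ⇒ Q = 178, P = 286 − 0.5·178 = 197.
CS = ½·(286 − 197)·178 = 7921.
PS = P·Q − VC(Q) = 197·178 − (19·178 + ½·0.5·178²) = 23763.
Share captured = PS/TS = 23763/31684 = 0.75.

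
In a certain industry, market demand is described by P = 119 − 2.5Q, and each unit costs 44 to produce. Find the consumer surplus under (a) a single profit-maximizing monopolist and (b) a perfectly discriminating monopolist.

Monopoly: CS = 281.25; Perfect PD: CS = 0

Monopoly sets MR = MC: 119 − 5Q = 44 ⇒ Q = 15, P = 119 − 2.5·15 = 81.5.
CS = ½·(119 − 81.5)·15 = 281.25.
A perfectly discriminating monopolist sells every unit with P(Q) ≥ MC(Q), so output equals the competitive quantity Q = 30. Each buyer pays their reservation price, so CS = 0 and the firm captures all surplus.
CS = 0.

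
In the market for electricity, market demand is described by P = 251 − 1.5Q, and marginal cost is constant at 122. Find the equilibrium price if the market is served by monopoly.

P = 186.5

The monopolist equates marginal revenue to marginal cost: 251 − 3Q = 122, so Q = 43. From demand, P = 186.5.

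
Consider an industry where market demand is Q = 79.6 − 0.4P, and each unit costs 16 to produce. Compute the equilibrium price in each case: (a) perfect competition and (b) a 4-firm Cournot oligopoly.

Competition: P = 16; Cournot: P = 52.6

Inverting demand: P = 199 − 2.5Q.
Competitive firms price at marginal cost: P = 16, giving Q = 73.2.
In a 4-firm Cournot equilibrium, symmetry and the first-order condition give q = (199 − 16)/(12.5) = 14.64. So Q = 58.56 and P = 52.6.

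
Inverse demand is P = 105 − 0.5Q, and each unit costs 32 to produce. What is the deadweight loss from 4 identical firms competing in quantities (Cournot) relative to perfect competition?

DWL = 213.16

Competitive firms price at marginal cost: P = 32, giving Q = 146.
In a 4-firm Cournot equilibrium, symmetry and the first-order condition give q = (105 − 32)/(2.5) = 29.2. So Q = 116.8 and P = 46.6.
DWL is the triangle between Q = 116.8 and Q = 146: ½·(146 − 116.8)·(46.6 − 32) = 213.16.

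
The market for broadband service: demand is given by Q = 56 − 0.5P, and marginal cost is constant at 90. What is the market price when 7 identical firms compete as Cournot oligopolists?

Inverting demand: P = 112 − 2Q.
With 7 symmetric Cournot firms, each firm's FOC gives 112 − 16q = 90, so q = 1.375, Q = 7·1.375 = 9.625, and P = 92.75.

P = 92.75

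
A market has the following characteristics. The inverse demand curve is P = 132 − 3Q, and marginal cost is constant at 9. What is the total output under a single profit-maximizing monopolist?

A monopolist chooses Q where MR = MC. MR = 132 − 6Q; setting this equal to 9 gives Q = 20.5 and P = 70.5.

Q = 20.5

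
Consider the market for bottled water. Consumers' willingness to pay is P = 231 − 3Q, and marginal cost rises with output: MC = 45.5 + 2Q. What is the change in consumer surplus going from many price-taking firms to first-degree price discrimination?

CS falls by 2064.615

Competitive equilibrium sets price equal to marginal cost: 231 − 3Q = 45.5 + 2Q, so Q = 37.1 and P = 119.7.
CS = ½·(231 − 119.7)·37.1 = 2064.615.
A perfectly discriminating monopolist sells every unit with P(Q) ≥ MC(Q), so output equals the competitive quantity Q = 37.1. Each buyer pays their reservation price, so CS = 0 and the firm captures all surplus.
CS = 0.
Change in consumer surplus: 0 − 2064.615 = −2064.615.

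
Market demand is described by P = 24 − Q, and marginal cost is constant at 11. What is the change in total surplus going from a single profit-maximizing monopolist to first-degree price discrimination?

TS rises by 21.125

A monopolist chooses Q where MR = MC. MR = 24 − 2Q; setting this equal to 11 gives Q = 6.5 and P = 17.5.
CS = ½·(24 − 17.5)·6.5 = 21.125; PS = (17.5 − 11)·6.5 = 42.25; TS = 63.375.
A perfectly discriminating monopolist sells every unit with P(Q) ≥ MC(Q), so output equals the competitive quantity Q = 13. Each buyer pays their reservation price, so CS = 0 and the firm captures all surplus.
TS = 84.5 (equal to competitive TS).
Change in total surplus: 84.5 − 63.375 = 21.125.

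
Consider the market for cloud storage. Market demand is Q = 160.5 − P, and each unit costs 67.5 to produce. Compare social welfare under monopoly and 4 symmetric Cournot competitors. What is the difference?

Inverting demand: P = 160.5 − Q.
Monopoly sets MR = MC: 160.5 − 2Q = 67.5 ⇒ Q = 46.5, P = 160.5 − 46.5 = 114.
CS = ½·(160.5 − 114)·46.5 = 1081.125; PS = (114 − 67.5)·46.5 = 2162.25; TS = 3243.375.
In a 4-firm Cournot equilibrium, symmetry and the first-order condition give q = (160.5 − 67.5)/(5) = 18.6. So Q = 74.4 and P = 86.1.
CS = ½·(160.5 − 86.1)·74.4 = 2767.68; PS = (86.1 − 67.5)·74.4 = 1383.84; TS = 4151.52.
Change in social welfare: 4151.52 − 3243.375 = 908.145.

Social welfare rises by 908.145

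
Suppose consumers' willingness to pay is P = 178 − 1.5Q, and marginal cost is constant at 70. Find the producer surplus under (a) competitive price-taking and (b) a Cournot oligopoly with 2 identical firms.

Competition: PS = 0; Cournot: PS = 1728

Competitive firms price at marginal cost: P = 70, giving Q = 72.
PS = (70 − 70)·72 = 0.
Cournot with 2 identical firms: the symmetric best-response condition is 178 − 4.5q = 70. Each firm produces q = 24, total output Q = 48, price P = 106.
PS = (106 − 70)·48 = 1728.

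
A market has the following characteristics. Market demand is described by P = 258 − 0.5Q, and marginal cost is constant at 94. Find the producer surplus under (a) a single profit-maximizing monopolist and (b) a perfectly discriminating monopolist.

A monopolist chooses Q where MR = MC. MR = 258 − Q; setting this equal to 94 gives Q = 164 and P = 176.
PS = (176 − 94)·164 = 13448.
With perfect price discrimination, output is the efficient level Q = 328 (where demand meets MC), but every buyer pays their willingness to pay: CS = 0 and PS = total surplus.
PS = ½·(258 − 94)·328 = 26896.

Monopoly: PS = 13448; Perfect PD: PS = 26896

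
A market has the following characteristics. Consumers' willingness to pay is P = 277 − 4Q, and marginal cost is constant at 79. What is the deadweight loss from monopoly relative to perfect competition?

DWL = 1225.125

Perfect competition: P = MC = 79, so 277 − 4Q = 79 and Q = 49.5.
Monopoly sets MR = MC: 277 − 8Q = 79 ⇒ Q = 24.75, P = 277 − 4·24.75 = 178.
DWL is the triangle between Q = 24.75 and Q = 49.5: ½·(49.5 − 24.75)·(178 − 79) = 1225.125.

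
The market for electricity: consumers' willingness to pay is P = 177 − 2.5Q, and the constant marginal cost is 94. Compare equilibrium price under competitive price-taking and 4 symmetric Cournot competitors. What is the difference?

Perfect competition: P = MC = 94, so 177 − 2.5Q = 94 and Q = 33.2.
In a 4-firm Cournot equilibrium, symmetry and the first-order condition give q = (177 − 94)/(12.5) = 6.64. So Q = 26.56 and P = 110.6.
Change in equilibrium price: 110.6 − 94 = 16.6.

Equilibrium price rises by 16.6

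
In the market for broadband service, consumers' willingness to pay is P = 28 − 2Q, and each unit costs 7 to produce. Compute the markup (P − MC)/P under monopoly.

Monopoly sets MR = MC: 28 − 4Q = 7 ⇒ Q = 5.25, P = 28 − 2·5.25 = 17.5.
Lerner index = (P − MC)/P = (17.5 − 7)/17.5 = 0.6.

Lerner index = 0.6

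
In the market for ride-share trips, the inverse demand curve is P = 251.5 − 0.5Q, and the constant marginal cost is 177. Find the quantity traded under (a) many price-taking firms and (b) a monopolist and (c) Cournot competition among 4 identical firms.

Under competition P = MC = 177, so Q = (251.5 − 177)/0.5 = 149.
The monopolist equates marginal revenue to marginal cost: 251.5 − Q = 177, so Q = 74.5. From demand, P = 214.25.
With 4 symmetric Cournot firms, each firm's FOC gives 251.5 − 2.5q = 177, so q = 29.8, Q = 4·29.8 = 119.2, and P = 191.9.

Competition: Q = 149; Monopoly: Q = 74.5; Cournot: Q = 119.2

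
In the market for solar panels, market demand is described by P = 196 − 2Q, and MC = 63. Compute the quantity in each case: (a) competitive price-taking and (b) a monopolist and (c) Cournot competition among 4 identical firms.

Competition: Q = 66.5; Monopoly: Q = 33.25; Cournot: Q = 53.2

Competitive firms price at marginal cost: P = 63, giving Q = 66.5.
Monopoly sets MR = MC: 196 − 4Q = 63 ⇒ Q = 33.25, P = 196 − 2·33.25 = 129.5.
In a 4-firm Cournot equilibrium, symmetry and the first-order condition give q = (196 − 63)/(10) = 13.3. So Q = 53.2 and P = 89.6.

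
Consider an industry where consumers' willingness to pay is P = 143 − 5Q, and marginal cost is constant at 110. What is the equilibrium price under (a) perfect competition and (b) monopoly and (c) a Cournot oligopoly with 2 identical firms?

Under competition P = MC = 110, so Q = (143 − 110)/5 = 6.6.
The monopolist equates marginal revenue to marginal cost: 143 − 10Q = 110, so Q = 3.3. From demand, P = 126.5.
Cournot with 2 identical firms: the symmetric best-response condition is 143 − 15q = 110. Each firm produces q = 2.2, total output Q = 4.4, price P = 121.

Competition: P = 110; Monopoly: P = 126.5; Cournot: P = 121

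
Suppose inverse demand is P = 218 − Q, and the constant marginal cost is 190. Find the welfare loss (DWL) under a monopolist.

DWL = 98

Competitive firms price at marginal cost: P = 190, giving Q = 28.
A monopolist chooses Q where MR = MC. MR = 218 − 2Q; setting this equal to 190 gives Q = 14 and P = 204.
DWL is the triangle between Q = 14 and Q = 28: ½·(28 − 14)·(204 − 190) = 98.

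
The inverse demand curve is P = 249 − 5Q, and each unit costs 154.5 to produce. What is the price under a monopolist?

P = 201.75

A monopolist chooses Q where MR = MC. MR = 249 − 10Q; setting this equal to 154.5 gives Q = 9.45 and P = 201.75.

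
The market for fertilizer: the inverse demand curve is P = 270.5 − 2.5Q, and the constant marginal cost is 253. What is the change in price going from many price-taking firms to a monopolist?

Price rises by 8.75

Perfect competition: P = MC = 253, so 270.5 − 2.5Q = 253 and Q = 7.
A monopolist chooses Q where MR = MC. MR = 270.5 − 5Q; setting this equal to 253 gives Q = 3.5 and P = 261.75.
Change in price: 261.75 − 253 = 8.75.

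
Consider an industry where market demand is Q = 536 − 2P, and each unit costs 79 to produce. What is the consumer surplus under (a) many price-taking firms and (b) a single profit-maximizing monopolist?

Competition: CS = 35721; Monopoly: CS = 8930.25

Inverting demand: P = 268 − 0.5Q.
Perfect competition: P = MC = 79, so 268 − 0.5Q = 79 and Q = 378.
CS = ½·(268 − 79)·378 = 35721.
The monopolist equates marginal revenue to marginal cost: 268 − Q = 79, so Q = 189. From demand, P = 173.5.
CS = ½·(268 − 173.5)·189 = 8930.25.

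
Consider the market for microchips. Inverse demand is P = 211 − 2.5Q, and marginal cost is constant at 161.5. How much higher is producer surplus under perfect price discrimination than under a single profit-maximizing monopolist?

A monopolist chooses Q where MR = MC. MR = 211 − 5Q; setting this equal to 161.5 gives Q = 9.9 and P = 186.25.
PS = (186.25 − 161.5)·9.9 = 245.025.
With perfect price discrimination, output is the efficient level Q = 19.8 (where demand meets MC), but every buyer pays their willingness to pay: CS = 0 and PS = total surplus.
PS = ½·(211 − 161.5)·19.8 = 490.05.
Change in producer surplus: 490.05 − 245.025 = 245.025.

Producer surplus rises by 245.025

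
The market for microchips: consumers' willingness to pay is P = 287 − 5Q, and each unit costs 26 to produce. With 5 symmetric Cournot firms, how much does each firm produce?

In a 5-firm Cournot equilibrium, symmetry and the first-order condition give q = (287 − 26)/(30) = 8.7. So Q = 43.5 and P = 69.5.

q_i = 8.7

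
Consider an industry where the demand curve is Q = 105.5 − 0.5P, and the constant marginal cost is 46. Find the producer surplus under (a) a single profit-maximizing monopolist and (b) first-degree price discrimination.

Monopoly: PS = 3403.125; Perfect PD: PS = 6806.25

Inverting demand: P = 211 − 2Q.
Monopoly sets MR = MC: 211 − 4Q = 46 ⇒ Q = 41.25, P = 211 − 2·41.25 = 128.5.
PS = (128.5 − 46)·41.25 = 3403.125.
A perfectly discriminating monopolist sells every unit with P(Q) ≥ MC(Q), so output equals the competitive quantity Q = 82.5. Each buyer pays their reservation price, so CS = 0 and the firm captures all surplus.
PS = ½·(211 − 46)·82.5 = 6806.25.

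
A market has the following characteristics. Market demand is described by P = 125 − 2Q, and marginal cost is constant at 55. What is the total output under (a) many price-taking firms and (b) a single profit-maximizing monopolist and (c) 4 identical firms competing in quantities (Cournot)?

Competition: Q = 35; Monopoly: Q = 17.5; Cournot: Q = 28

Perfect competition: P = MC = 55, so 125 − 2Q = 55 and Q = 35.
Monopoly sets MR = MC: 125 − 4Q = 55 ⇒ Q = 17.5, P = 125 − 2·17.5 = 90.
With 4 symmetric Cournot firms, each firm's FOC gives 125 − 10q = 55, so q = 7, Q = 4·7 = 28, and P = 69.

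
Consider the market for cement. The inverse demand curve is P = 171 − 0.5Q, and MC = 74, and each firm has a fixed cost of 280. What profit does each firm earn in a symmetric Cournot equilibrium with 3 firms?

With 3 symmetric Cournot firms, each firm's FOC gives 171 − 2q = 74, so q = 48.5, Q = 3·48.5 = 145.5, and P = 98.25.
Each firm's profit = (98.25 − 74)·48.5 − 280 = 896.125.

π_i = 896.125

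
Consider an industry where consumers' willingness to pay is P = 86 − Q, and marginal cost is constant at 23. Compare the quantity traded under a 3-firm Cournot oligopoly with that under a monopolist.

Cournot: Q = 47.25; Monopoly: Q = 31.5

In a 3-firm Cournot equilibrium, symmetry and the first-order condition give q = (86 − 23)/(4) = 15.75. So Q = 47.25 and P = 38.75.
The monopolist equates marginal revenue to marginal cost: 86 − 2Q = 23, so Q = 31.5. From demand, P = 54.5.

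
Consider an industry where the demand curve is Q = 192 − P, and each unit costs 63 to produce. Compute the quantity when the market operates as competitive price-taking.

Q = 129

Inverting demand: P = 192 − Q.
Competitive firms price at marginal cost: P = 63, giving Q = 129.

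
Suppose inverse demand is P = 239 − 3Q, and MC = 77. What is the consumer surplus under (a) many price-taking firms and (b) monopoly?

Competition: CS = 4374; Monopoly: CS = 1093.5

Competitive firms price at marginal cost: P = 77, giving Q = 54.
CS = ½·(239 − 77)·54 = 4374.
Monopoly sets MR = MC: 239 − 6Q = 77 ⇒ Q = 27, P = 239 − 3·27 = 158.
CS = ½·(239 − 158)·27 = 1093.5.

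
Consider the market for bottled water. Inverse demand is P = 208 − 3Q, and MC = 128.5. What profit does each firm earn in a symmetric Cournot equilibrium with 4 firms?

π_i = 84.27

Cournot with 4 identical firms: the symmetric best-response condition is 208 − 15q = 128.5. Each firm produces q = 5.3, total output Q = 21.2, price P = 144.4.
Each firm's profit = (144.4 − 128.5)·5.3 = 84.27.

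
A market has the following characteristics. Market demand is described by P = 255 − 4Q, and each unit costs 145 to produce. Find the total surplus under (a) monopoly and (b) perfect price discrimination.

Monopoly sets MR = MC: 255 − 8Q = 145 ⇒ Q = 13.75, P = 255 − 4·13.75 = 200.
CS = ½·(255 − 200)·13.75 = 378.125; PS = (200 − 145)·13.75 = 756.25; TS = 1134.375.
With perfect price discrimination, output is the efficient level Q = 27.5 (where demand meets MC), but every buyer pays their willingness to pay: CS = 0 and PS = total surplus.
TS = 1512.5 (equal to competitive TS).

Monopoly: TS = 1134.375; Perfect PD: TS = 1512.5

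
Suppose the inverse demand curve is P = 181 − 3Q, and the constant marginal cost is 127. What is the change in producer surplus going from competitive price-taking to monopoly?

Producer surplus rises by 243

Under competition P = MC = 127, so Q = (181 − 127)/3 = 18.
PS = (127 − 127)·18 = 0.
The monopolist equates marginal revenue to marginal cost: 181 − 6Q = 127, so Q = 9. From demand, P = 154.
PS = (154 − 127)·9 = 243.
Change in producer surplus: 243 − 0 = 243.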